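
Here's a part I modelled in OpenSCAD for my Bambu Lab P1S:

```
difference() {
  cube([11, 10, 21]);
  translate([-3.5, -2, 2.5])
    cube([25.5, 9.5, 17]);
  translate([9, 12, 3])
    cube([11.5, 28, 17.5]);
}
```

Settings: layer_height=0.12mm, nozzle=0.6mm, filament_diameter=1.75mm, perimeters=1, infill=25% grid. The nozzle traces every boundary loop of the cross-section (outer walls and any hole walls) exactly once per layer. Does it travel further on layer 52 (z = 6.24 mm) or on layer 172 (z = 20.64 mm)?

layer 172 (z = 20.64 mm)

Layer 52 (z = 6.24): the cube (footprint 11×10) is included at this height (perimeter 42.00 mm); the cube at (-3.5, -2) is present — its section is the full 25.5×9.5 rectangle (perimeter 70.00 mm); the 11.5×28 cube at (9, 12) contributes its full rectangle (perimeter 79.00 mm); Taking the first minus the rest: starting from the 11×10 cube, the 25.5×9.5 cube at (-3.5, -2) partially overlaps it — only the 82.50 mm² overlap (of its 242.25 mm²) is removed, clipping the outline; the 11.5×28 cube at (9, 12) misses the remaining region (no effect) — boundary = 27.00 mm. So its perimeter = 27.00 mm. Layer 172 (z = 20.64): the cube (footprint 11×10) is included at this height (perimeter 42.00 mm); the cube at (-3.5, -2) does not reach this height (z outside [2.5, 19.5]); the cube at (9, 12) is not intersected at this z (z outside [3, 20.5]); After the difference (first − rest): none of the subtracted shapes is present at this height, so the 11×10 cube is unchanged — boundary = 42.00 mm. So its perimeter = 42.00 mm. Layer 172 is larger (42.00 vs 27.00 mm).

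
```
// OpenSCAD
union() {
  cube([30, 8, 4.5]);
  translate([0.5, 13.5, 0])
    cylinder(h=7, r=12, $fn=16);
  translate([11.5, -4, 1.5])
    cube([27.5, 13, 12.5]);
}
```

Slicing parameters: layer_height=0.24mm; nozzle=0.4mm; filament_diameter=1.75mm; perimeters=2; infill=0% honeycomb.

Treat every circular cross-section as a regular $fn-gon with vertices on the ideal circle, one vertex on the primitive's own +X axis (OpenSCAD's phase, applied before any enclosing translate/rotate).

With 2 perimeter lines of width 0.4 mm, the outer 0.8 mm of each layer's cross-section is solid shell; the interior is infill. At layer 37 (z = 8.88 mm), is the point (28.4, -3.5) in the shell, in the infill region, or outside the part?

shell

At z = 8.88 mm: the cube is not intersected at this z (z outside [0, 4.5]); the cylinder at (0.5, 13.5) is not intersected at this z (z outside [0, 7]); the cube at (11.5, -4) is present — its section is the full 27.5×13 rectangle; Merging all regions: only the 27.5×13 cube at (11.5, -4) is present, so the union is just that shape — 1 connected region. Overall, the cross-section is a single solid region. The nearest boundary edge runs (11.50, -4.00)→(39.00, -4.00); distance from the point to it = 0.50 mm. The point is inside the cross-section, 0.50 mm from the nearest boundary — within the 0.8 mm shell band (2 × 0.4).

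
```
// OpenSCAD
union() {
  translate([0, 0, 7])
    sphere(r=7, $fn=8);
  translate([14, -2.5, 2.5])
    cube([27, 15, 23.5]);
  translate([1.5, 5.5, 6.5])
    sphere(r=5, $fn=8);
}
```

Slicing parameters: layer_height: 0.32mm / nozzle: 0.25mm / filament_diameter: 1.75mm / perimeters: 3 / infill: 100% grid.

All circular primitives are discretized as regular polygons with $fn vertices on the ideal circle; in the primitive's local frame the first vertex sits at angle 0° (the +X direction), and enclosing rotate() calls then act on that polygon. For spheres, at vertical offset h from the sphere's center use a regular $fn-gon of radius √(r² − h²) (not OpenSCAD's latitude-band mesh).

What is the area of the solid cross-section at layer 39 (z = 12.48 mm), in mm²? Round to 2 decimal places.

At z = 12.48 mm: the r=7 sphere contributes a regular 8-gon of circumradius √(7²−5.48²) = 4.355 (area = (8/2)·4.355²·sin(360°/8) = 53.65 mm²); the 27×15 cube at (14, -2.5) contributes its full rectangle (area 405.00 mm²); the sphere at (1.5, 5.5) is not intersected at this z (|z−center|=5.980 > r=5); Taking the union: the 2 present regions are separate (no shared area or edge), so areas and boundary lengths simply add and each stays a separate island — area = 458.65 mm². Overall, the cross-section has 2 separate islands. Net area = 458.65 mm².

458.65 mm²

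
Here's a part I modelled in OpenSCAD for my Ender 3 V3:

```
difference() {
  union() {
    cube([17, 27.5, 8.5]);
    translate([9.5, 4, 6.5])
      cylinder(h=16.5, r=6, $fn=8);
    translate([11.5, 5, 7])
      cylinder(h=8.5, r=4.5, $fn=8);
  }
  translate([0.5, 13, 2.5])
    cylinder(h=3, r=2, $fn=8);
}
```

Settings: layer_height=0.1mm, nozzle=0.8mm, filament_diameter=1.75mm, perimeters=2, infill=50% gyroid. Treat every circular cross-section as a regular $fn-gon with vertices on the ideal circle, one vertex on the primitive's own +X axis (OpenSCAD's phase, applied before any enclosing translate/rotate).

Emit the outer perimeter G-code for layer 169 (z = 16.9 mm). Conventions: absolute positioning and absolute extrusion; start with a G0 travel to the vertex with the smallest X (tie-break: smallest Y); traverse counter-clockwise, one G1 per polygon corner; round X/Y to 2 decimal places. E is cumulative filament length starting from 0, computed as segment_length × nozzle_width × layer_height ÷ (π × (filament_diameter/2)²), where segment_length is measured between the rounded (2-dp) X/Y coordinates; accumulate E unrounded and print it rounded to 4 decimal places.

At z = 16.9 mm: the cube is absent (z outside [0, 8.5]); the r=6 cylinder at (9.5, 4) gives a regular 8-gon of circumradius 6 (constant along its height); the cylinder at (11.5, 5) is absent (z outside [7, 15.5]); Combining (union): only the r=6 cylinder at (9.5, 4) is present, so the union is just that shape — 1 connected region; the cylinder at (0.5, 13) is absent (z outside [2.5, 5.5]); After the difference (first − rest): none of the subtracted shapes is present at this height, so the result so far is unchanged — 1 connected region. The outline is a single polygon with 8 vertices. Extrusion per mm of travel: 0.8 × 0.1 / (π × 0.875²) = 0.033260. Accumulating E over each segment gives final E = 1.2215.

G0 X3.50 Y4.00 Z16.90
G1 X5.26 Y-0.24 E0.1527
G1 X9.50 Y-2.00 E0.3054
G1 X13.74 Y-0.24 E0.4581
G1 X15.50 Y4.00 E0.6108
G1 X13.74 Y8.24 E0.7634
G1 X9.50 Y10.00 E0.9161
G1 X5.26 Y8.24 E1.0688
G1 X3.50 Y4.00 E1.2215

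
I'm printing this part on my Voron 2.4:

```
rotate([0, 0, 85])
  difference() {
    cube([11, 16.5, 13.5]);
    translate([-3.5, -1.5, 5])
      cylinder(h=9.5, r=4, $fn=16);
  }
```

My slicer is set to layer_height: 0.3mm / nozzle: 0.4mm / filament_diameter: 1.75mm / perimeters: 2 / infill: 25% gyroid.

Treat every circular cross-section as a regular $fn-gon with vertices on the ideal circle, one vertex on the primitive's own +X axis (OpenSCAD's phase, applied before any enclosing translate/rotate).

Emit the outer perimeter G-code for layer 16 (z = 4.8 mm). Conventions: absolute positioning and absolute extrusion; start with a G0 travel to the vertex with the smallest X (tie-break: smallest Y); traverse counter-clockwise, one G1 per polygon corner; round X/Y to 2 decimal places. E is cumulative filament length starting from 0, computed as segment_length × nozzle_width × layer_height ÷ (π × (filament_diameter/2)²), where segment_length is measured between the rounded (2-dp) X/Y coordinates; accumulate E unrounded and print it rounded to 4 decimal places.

G0 X-16.44 Y1.44 Z4.80
G1 X0.00 Y0.00 E0.8233
G1 X0.96 Y10.96 E1.3722
G1 X-15.48 Y12.40 E2.1956
G1 X-16.44 Y1.44 E2.7445

At z = 4.8 mm: the 11×16.5 cube contributes its full rectangle; the cylinder at (-3.5, -1.5) does not reach this height (z outside [5, 14.5]); After the difference (first − rest): none of the subtracted shapes is present at this height, so the 11×16.5 cube is unchanged — 1 connected region; (whole slice rotated 85° about Z — lengths, areas and connectivity unchanged). The outline is a single polygon with 4 vertices. Extrusion per mm of travel: 0.4 × 0.3 / (π × 0.875²) = 0.049890. Accumulating E over each segment gives final E = 2.7445.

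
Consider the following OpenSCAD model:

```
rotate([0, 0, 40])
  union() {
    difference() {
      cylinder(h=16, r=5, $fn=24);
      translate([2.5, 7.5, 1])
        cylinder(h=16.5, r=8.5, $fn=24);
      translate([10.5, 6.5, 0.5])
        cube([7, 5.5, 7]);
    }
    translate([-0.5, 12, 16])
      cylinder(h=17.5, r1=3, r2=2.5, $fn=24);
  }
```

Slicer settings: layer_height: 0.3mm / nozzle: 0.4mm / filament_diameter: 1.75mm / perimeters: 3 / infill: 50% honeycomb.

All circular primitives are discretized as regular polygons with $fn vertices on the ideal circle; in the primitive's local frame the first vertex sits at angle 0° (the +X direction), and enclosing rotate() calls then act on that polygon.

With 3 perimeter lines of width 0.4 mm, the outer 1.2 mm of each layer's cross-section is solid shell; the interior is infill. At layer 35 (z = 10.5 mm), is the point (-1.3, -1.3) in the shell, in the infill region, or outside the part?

shell

At z = 10.5 mm: the r=5 cylinder contributes a regular 24-gon of circumradius 5; the r=8.5 cylinder at (2.5, 7.5) gives a regular 24-gon of circumradius 8.5 (constant along its height); the cube at (10.5, 6.5) is absent (z outside [0.5, 7.5]); After the difference (first − rest): starting from the r=5 cylinder, the r=8.5 cylinder at (2.5, 7.5) partially overlaps it — only the 39.19 mm² overlap (of its 224.40 mm²) is removed, clipping the outline — 1 connected region; the cone at (-0.5, 12) does not reach this height (z outside [16, 33.5]); Merging all regions: only the result so far is present, so the union is just that shape — 1 connected region; (rotated 40° about Z; rotation is an isometry so areas/perimeters/island counts are preserved). Overall, the cross-section is a single solid region. Undo the 40° rotation: the query point maps to (-1.831, -0.160) in the un-rotated model frame. The nearest boundary edge runs (-1.75, 0.14)→(0.30, -0.71); distance from the point to it = 0.31 mm. The point is inside the cross-section, 0.31 mm from the nearest boundary — within the 1.2 mm shell band (3 × 0.4).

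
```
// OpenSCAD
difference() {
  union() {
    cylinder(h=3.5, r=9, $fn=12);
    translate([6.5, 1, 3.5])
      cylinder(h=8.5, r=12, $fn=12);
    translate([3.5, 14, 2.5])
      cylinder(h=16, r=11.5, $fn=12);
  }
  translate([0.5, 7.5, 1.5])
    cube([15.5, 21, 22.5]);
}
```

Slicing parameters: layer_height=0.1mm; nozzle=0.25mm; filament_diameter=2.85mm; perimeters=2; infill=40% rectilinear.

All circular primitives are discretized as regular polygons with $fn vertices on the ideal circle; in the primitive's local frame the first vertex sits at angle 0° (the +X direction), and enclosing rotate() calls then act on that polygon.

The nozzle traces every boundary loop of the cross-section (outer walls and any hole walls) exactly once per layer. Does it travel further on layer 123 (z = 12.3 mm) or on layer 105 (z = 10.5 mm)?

layer 105 (z = 10.5 mm)

Layer 123 (z = 12.3): the cylinder does not reach this height (z outside [0, 3.5]); the cylinder at (6.5, 1) does not reach this height (z outside [3.5, 12]); the r=11.5 cylinder at (3.5, 14) contributes a regular 12-gon of circumradius 11.5 (perimeter = 2·12·11.500·sin(180°/12) = 71.43 mm); Taking the union: only the r=11.5 cylinder at (3.5, 14) is present, so the union is just that shape — boundary = 71.43 mm; the cube at (0.5, 7.5) is present — its section is the full 15.5×21 rectangle (perimeter 73.00 mm); Taking the first minus the rest: starting from that combined region, the 15.5×21 cube at (0.5, 7.5) partially overlaps it — only the 220.87 mm² overlap (of its 325.50 mm²) is removed, clipping the outline — boundary = 72.86 mm. So its perimeter = 72.86 mm. Layer 105 (z = 10.5): the cylinder is absent (z outside [0, 3.5]); the r=12 cylinder at (6.5, 1) gives a regular 12-gon of circumradius 12 (constant along its height) (perimeter = 2·12·12.000·sin(180°/12) = 74.54 mm); the cylinder at (3.5, 14): section is a regular 12-gon, circumradius r=11.5 (perimeter = 2·12·11.500·sin(180°/12) = 71.43 mm); Taking the union: the regions partially overlap (shared area 126.44 mm²), so the edge portions inside another operand are dropped and the merged outline is re-measured after clipping — boundary = 101.90 mm; the 15.5×21 cube at (0.5, 7.5) contributes its full rectangle (perimeter 73.00 mm); After the difference (first − rest): starting from that combined region, the 15.5×21 cube at (0.5, 7.5) partially overlaps it — only the 224.87 mm² overlap (of its 325.50 mm²) is removed, clipping the outline — boundary = 106.91 mm. So its perimeter = 106.91 mm. Layer 105 is larger (106.91 vs 72.86 mm).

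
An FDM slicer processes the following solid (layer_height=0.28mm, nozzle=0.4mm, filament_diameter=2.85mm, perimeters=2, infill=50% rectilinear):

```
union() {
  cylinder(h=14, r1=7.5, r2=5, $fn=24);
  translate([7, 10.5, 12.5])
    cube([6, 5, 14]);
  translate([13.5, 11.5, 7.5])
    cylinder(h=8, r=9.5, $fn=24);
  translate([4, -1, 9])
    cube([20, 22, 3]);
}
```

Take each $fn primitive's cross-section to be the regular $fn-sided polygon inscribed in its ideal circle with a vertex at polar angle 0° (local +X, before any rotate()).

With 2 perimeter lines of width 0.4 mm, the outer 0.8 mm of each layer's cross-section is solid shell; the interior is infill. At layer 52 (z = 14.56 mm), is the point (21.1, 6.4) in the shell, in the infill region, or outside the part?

shell

At z = 14.56 mm: the cone is not intersected at this z (z outside [0, 14]); the 6×5 cube at (7, 10.5) contributes its full rectangle; the r=9.5 cylinder at (13.5, 11.5) contributes a regular 24-gon of circumradius 9.5; the cube at (4, -1) is absent (z outside [9, 12]); Taking the union: the 6×5 cube at (7, 10.5) lies entirely inside the r=9.5 cylinder at (13.5, 11.5), so the union is just the r=9.5 cylinder at (13.5, 11.5) — 1 connected region. Overall, the cross-section is a single solid region. The nearest boundary edge runs (21.73, 6.75)→(20.22, 4.78); distance from the point to it = 0.28 mm. The point is inside the cross-section, 0.28 mm from the nearest boundary — within the 0.8 mm shell band (2 × 0.4).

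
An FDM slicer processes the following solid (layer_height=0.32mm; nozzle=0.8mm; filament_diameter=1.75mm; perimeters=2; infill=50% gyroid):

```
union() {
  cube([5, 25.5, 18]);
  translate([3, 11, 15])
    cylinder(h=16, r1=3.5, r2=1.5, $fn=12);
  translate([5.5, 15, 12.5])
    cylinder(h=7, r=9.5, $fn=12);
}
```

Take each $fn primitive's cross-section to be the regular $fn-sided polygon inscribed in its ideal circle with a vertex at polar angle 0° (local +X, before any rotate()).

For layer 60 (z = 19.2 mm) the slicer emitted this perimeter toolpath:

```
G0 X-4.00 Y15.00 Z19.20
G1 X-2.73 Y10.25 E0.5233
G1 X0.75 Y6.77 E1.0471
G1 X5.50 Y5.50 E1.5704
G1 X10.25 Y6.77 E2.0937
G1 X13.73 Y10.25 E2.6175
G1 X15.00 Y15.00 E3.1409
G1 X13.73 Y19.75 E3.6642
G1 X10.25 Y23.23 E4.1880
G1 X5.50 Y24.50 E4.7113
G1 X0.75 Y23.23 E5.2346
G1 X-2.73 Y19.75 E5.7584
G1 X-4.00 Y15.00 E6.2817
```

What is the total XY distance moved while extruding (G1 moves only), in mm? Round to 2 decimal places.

Sum the Euclidean lengths of each G1 segment: total = 59.02 mm.

59.02 mm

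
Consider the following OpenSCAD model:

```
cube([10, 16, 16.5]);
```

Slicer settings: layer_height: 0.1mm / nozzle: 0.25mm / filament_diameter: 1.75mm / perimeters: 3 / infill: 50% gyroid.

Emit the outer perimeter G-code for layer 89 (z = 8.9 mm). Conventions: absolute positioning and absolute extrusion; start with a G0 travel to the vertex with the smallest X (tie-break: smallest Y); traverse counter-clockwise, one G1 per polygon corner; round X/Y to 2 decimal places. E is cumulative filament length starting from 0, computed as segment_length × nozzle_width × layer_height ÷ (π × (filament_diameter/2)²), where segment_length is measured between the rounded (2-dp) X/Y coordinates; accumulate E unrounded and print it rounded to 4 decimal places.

At z = 8.9 mm: the 10×16 cube contributes its full rectangle. The outline is a single polygon with 4 vertices. Extrusion per mm of travel: 0.25 × 0.1 / (π × 0.875²) = 0.010394. Accumulating E over each segment gives final E = 0.5405.

G0 X0.00 Y0.00 Z8.90
G1 X10.00 Y0.00 E0.1039
G1 X10.00 Y16.00 E0.2702
G1 X0.00 Y16.00 E0.3742
G1 X0.00 Y0.00 E0.5405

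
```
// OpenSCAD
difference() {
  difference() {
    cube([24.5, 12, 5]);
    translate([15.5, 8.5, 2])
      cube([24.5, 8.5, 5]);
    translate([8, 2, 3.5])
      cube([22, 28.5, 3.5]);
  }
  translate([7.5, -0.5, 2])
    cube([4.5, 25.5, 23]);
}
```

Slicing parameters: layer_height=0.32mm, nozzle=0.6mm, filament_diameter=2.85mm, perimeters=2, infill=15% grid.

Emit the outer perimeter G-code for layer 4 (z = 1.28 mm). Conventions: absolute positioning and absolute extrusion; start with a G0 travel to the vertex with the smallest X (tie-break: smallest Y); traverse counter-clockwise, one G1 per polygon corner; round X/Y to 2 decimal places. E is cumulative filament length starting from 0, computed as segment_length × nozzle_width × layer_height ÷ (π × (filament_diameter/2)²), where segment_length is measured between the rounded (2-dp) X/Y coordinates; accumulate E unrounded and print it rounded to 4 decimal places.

At z = 1.28 mm: the 24.5×12 cube contributes its full rectangle; the cube at (15.5, 8.5) is not intersected at this z (z outside [2, 7]); the cube at (8, 2) is absent (z outside [3.5, 7]); Subtracting the remaining from the first: none of the subtracted shapes is present at this height, so the 24.5×12 cube is unchanged — 1 connected region; the cube at (7.5, -0.5) does not reach this height (z outside [2, 25]); Subtracting the remaining from the first: none of the subtracted shapes is present at this height, so that combined region is unchanged — 1 connected region. The outline is a single polygon with 4 vertices. Extrusion per mm of travel: 0.6 × 0.32 / (π × 1.425²) = 0.030097. Accumulating E over each segment gives final E = 2.1971.

G0 X0.00 Y0.00 Z1.28
G1 X24.50 Y0.00 E0.7374
G1 X24.50 Y12.00 E1.0985
G1 X0.00 Y12.00 E1.8359
G1 X0.00 Y0.00 E2.1971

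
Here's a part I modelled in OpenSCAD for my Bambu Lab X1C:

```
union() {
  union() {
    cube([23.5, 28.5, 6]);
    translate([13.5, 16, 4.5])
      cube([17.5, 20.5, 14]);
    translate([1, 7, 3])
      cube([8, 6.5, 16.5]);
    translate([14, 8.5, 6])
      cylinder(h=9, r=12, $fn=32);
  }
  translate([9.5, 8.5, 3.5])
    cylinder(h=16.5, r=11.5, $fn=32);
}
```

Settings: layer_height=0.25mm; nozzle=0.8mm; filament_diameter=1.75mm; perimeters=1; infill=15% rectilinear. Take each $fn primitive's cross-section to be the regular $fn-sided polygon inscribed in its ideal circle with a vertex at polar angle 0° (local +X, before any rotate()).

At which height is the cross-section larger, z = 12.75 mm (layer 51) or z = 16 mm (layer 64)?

layer 51 (z = 12.75 mm)

Layer 51 (z = 12.75): the cube is not intersected at this z (z outside [0, 6]); the cube at (13.5, 16) is present — its section is the full 17.5×20.5 rectangle (area 358.75 mm²); the cube at (1, 7) (footprint 8×6.5) is included at this height (area 52.00 mm²); the r=12 cylinder at (14, 8.5) contributes a regular 32-gon of circumradius 12 (area = (32/2)·12.000²·sin(360°/32) = 449.49 mm²); Merging all regions: the regions partially overlap — summed areas 860.24 mm² minus the doubly-counted overlap 74.60 mm² gives 785.64 mm² — area = 785.64 mm²; the r=11.5 cylinder at (9.5, 8.5) contributes a regular 32-gon of circumradius 11.5 (area = (32/2)·11.500²·sin(360°/32) = 412.81 mm²); Merging all regions: the regions partially overlap — summed areas 1198.45 mm² minus the doubly-counted overlap 334.31 mm² gives 864.14 mm² — area = 864.14 mm². So its area = 864.14 mm². Layer 64 (z = 16): the cube is absent (z outside [0, 6]); the cube at (13.5, 16) is present — its section is the full 17.5×20.5 rectangle (area 358.75 mm²); the cube at (1, 7) (footprint 8×6.5) is included at this height (area 52.00 mm²); the cylinder at (14, 8.5) does not reach this height (z outside [6, 15]); Taking the union: the 2 present regions are separate (no shared area or edge), so areas and boundary lengths simply add and each stays a separate island — area = 410.75 mm²; the r=11.5 cylinder at (9.5, 8.5) gives a regular 32-gon of circumradius 11.5 (constant along its height) (area = (32/2)·11.500²·sin(360°/32) = 412.81 mm²); Combining (union): the regions partially overlap — summed areas 823.56 mm² minus the doubly-counted overlap 60.94 mm² gives 762.62 mm² — area = 762.62 mm². So its area = 762.62 mm². Layer 51 is larger (864.14 vs 762.62 mm²).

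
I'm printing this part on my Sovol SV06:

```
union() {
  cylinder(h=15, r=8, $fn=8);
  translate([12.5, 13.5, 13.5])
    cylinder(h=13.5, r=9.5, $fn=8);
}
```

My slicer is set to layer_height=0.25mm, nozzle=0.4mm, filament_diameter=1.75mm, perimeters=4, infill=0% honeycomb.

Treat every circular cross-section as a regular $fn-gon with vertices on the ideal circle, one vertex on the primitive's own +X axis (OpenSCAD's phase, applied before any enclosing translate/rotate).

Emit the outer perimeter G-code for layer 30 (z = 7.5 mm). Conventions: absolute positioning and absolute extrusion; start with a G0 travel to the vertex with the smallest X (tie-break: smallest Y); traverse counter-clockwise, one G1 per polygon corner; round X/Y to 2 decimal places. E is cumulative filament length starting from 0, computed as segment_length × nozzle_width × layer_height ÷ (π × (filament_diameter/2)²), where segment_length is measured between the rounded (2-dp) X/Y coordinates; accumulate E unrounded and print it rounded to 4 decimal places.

G0 X-8.00 Y0.00 Z7.50
G1 X-5.66 Y-5.66 E0.2546
G1 X0.00 Y-8.00 E0.5093
G1 X5.66 Y-5.66 E0.7639
G1 X8.00 Y0.00 E1.0185
G1 X5.66 Y5.66 E1.2732
G1 X0.00 Y8.00 E1.5278
G1 X-5.66 Y5.66 E1.7824
G1 X-8.00 Y0.00 E2.0371

At z = 7.5 mm: the r=8 cylinder contributes a regular 8-gon of circumradius 8; the cylinder at (12.5, 13.5) does not reach this height (z outside [13.5, 27]); Taking the union: only the r=8 cylinder is present, so the union is just that shape — 1 connected region. The outline is a single polygon with 8 vertices. Extrusion per mm of travel: 0.4 × 0.25 / (π × 0.875²) = 0.041575. Accumulating E over each segment gives final E = 2.0371.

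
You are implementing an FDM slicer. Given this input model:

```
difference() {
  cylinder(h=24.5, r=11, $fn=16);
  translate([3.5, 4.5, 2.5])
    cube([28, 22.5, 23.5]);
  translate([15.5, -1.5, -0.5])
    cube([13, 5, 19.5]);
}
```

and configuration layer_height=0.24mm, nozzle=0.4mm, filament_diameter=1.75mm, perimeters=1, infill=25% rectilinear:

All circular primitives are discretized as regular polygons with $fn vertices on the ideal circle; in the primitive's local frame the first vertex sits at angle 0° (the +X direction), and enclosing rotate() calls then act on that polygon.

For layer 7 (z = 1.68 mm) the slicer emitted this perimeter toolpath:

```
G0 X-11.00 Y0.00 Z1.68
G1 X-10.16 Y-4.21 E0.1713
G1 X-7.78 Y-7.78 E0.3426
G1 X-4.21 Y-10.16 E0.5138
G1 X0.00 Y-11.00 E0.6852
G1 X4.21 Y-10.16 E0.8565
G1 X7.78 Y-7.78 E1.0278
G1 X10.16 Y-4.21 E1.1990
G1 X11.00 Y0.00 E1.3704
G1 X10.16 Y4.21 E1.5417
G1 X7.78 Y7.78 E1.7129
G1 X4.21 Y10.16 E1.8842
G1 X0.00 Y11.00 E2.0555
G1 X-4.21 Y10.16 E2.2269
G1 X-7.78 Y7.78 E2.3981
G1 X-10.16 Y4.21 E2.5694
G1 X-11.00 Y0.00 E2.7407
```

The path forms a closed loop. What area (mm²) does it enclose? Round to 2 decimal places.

Apply the shoelace formula to the sequence of (X, Y) vertices; enclosed area = 370.40 mm².

370.40 mm²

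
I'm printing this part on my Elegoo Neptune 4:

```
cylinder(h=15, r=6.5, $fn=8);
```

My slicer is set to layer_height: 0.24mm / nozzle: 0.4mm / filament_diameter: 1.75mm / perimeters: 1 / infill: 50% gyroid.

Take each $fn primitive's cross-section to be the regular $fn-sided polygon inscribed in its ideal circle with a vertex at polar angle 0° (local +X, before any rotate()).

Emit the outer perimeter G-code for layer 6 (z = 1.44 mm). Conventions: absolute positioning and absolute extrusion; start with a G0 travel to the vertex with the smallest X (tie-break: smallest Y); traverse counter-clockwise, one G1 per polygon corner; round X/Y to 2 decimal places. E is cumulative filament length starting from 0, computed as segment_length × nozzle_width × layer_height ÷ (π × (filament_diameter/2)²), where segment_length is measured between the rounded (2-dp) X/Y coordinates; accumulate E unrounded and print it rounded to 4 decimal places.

G0 X-6.50 Y0.00 Z1.44
G1 X-4.60 Y-4.60 E0.1986
G1 X0.00 Y-6.50 E0.3973
G1 X4.60 Y-4.60 E0.5959
G1 X6.50 Y0.00 E0.7946
G1 X4.60 Y4.60 E0.9932
G1 X0.00 Y6.50 E1.1918
G1 X-4.60 Y4.60 E1.3905
G1 X-6.50 Y0.00 E1.5891

At z = 1.44 mm: the cylinder: section is a regular 8-gon, circumradius r=6.5. The outline is a single polygon with 8 vertices. Extrusion per mm of travel: 0.4 × 0.24 / (π × 0.875²) = 0.039912. Accumulating E over each segment gives final E = 1.5891.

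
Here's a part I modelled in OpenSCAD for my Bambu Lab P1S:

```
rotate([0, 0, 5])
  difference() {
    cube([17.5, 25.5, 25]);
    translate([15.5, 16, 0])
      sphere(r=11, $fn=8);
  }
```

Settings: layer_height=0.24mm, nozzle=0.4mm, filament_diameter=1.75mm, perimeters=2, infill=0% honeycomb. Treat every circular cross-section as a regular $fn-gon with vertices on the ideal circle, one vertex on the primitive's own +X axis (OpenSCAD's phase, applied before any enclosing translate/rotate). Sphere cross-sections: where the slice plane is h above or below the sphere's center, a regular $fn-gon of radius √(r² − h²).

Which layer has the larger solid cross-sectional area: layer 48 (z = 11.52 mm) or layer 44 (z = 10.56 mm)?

Layer 48 (z = 11.52): the 17.5×25.5 cube contributes its full rectangle (area 446.25 mm²); the sphere at (15.5, 16) is absent (|z−center|=11.520 > r=11); After the difference (first − rest): none of the subtracted shapes is present at this height, so the 17.5×25.5 cube is unchanged — area = 446.25 mm²; (rotated 5° about Z; rotation is an isometry so areas/perimeters/island counts are preserved). So its area = 446.25 mm². Layer 44 (z = 10.56): the cube (footprint 17.5×25.5) is included at this height (area 446.25 mm²); the r=11 sphere at (15.5, 16) slices to a regular 8-gon of circumradius 3.080 (√(r²−h²) with h=10.56 from center) (area = (8/2)·3.080²·sin(360°/8) = 26.83 mm²); Taking the first minus the rest: starting from the 17.5×25.5 cube (446.25 mm²), the r=11 sphere at (15.5, 16) partially overlaps it — only the 24.08 mm² overlap (of its 26.83 mm²) is removed, clipping the outline — area = 422.17 mm²; (whole slice rotated 5° about Z — lengths, areas and connectivity unchanged). So its area = 422.17 mm². Layer 48 is larger (446.25 vs 422.17 mm²).

layer 48 (z = 11.52 mm)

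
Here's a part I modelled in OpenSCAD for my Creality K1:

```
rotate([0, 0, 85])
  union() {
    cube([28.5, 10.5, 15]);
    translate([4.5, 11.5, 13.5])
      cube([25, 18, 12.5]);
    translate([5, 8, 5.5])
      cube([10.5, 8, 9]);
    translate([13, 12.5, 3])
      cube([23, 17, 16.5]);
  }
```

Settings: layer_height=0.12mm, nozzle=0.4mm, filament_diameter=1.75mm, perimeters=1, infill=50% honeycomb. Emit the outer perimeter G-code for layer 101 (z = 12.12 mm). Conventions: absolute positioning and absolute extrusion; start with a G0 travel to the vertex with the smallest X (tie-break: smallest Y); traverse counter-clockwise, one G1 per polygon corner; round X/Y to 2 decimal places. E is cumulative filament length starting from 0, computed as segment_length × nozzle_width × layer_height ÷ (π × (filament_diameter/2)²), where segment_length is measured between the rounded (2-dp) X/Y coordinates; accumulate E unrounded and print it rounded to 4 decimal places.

At z = 12.12 mm: the cube is present — its section is the full 28.5×10.5 rectangle; the cube at (4.5, 11.5) is absent (z outside [13.5, 26]); the 10.5×8 cube at (5, 8) contributes its full rectangle; the cube at (13, 12.5) is present — its section is the full 23×17 rectangle; Merging all regions: the regions partially overlap (shared area 35.00 mm²), so overlapping operands fuse into one piece — 1 connected region; (rotated 85° about Z; rotation is an isometry so areas/perimeters/island counts are preserved). The outline is a single polygon with 12 vertices. Extrusion per mm of travel: 0.4 × 0.12 / (π × 0.875²) = 0.019956. Accumulating E over each segment gives final E = 3.1328.

G0 X-28.25 Y15.52 Z12.12
G1 X-14.81 Y14.35 E0.2692
G1 X-15.50 Y6.38 E0.4289
G1 X-10.02 Y5.90 E0.5386
G1 X-10.46 Y0.92 E0.6384
G1 X0.00 Y0.00 E0.8480
G1 X2.48 Y28.39 E1.4167
G1 X-7.98 Y29.31 E1.6262
G1 X-9.11 Y16.36 E1.8856
G1 X-11.10 Y16.53 E1.9255
G1 X-9.31 Y36.95 E2.3346
G1 X-26.25 Y38.43 E2.6739
G1 X-28.25 Y15.52 E3.1328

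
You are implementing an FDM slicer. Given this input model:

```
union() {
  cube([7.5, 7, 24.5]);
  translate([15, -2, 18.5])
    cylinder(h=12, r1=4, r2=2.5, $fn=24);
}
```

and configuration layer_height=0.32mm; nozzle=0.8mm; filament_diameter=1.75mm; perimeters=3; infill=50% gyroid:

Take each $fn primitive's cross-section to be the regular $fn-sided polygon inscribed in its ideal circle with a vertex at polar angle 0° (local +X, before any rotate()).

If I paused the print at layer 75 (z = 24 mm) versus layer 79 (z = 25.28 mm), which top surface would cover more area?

layer 75 (z = 24 mm)

Layer 75 (z = 24): the cube (footprint 7.5×7) is included at this height (area 52.50 mm²); the cone at (15, -2): at t=0.458 of its height the radius interpolates to r₁+(r₂−r₁)t = 3.312, giving a regular 24-gon of that circumradius (area = (24/2)·3.312²·sin(360°/24) = 34.08 mm²); Taking the union: the 2 present regions are separate (no shared area or edge), so areas and boundary lengths simply add and each stays a separate island — area = 86.58 mm². So its area = 86.58 mm². Layer 79 (z = 25.28): the cube is absent (z outside [0, 24.5]); the cone at (15, -2) contributes a regular 24-gon of circumradius 3.152 (interpolated between r1=4 and r2=2.5 at t=0.565) (area = (24/2)·3.152²·sin(360°/24) = 30.87 mm²); Merging all regions: only the cone at (15, -2) is present, so the union is just that shape — area = 30.87 mm². So its area = 30.87 mm². Layer 75 is larger (86.58 vs 30.87 mm²).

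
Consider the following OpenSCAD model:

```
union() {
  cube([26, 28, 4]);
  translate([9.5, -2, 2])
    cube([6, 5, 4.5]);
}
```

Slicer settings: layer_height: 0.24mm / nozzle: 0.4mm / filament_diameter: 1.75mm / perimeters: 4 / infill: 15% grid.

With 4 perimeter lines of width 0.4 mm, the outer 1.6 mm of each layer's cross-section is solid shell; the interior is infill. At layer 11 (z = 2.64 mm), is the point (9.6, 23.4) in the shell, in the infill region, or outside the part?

At z = 2.64 mm: the cube is present — its section is the full 26×28 rectangle; the cube at (9.5, -2) is present — its section is the full 6×5 rectangle; Taking the union: the regions partially overlap (shared area 18.00 mm²), so overlapping operands fuse into one piece — 1 connected region. Overall, the cross-section is a single solid region. The nearest boundary edge runs (0.00, 28.00)→(26.00, 28.00); distance from the point to it = 4.60 mm. The point is inside the cross-section and 4.60 mm from the nearest boundary — more than the 1.6 mm shell width (4 × 0.4), so it's in the infill interior.

infill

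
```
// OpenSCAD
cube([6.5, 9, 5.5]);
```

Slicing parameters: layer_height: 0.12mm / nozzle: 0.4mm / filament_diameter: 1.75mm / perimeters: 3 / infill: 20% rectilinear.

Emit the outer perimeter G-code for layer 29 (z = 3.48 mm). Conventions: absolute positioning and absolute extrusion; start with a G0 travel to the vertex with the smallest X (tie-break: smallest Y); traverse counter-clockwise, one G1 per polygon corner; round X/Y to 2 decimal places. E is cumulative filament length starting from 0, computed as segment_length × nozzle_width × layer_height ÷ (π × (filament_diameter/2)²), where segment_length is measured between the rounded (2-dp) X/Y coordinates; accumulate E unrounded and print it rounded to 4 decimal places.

G0 X0.00 Y0.00 Z3.48
G1 X6.50 Y0.00 E0.1297
G1 X6.50 Y9.00 E0.3093
G1 X0.00 Y9.00 E0.4390
G1 X0.00 Y0.00 E0.6186

At z = 3.48 mm: the 6.5×9 cube contributes its full rectangle. The outline is a single polygon with 4 vertices. Extrusion per mm of travel: 0.4 × 0.12 / (π × 0.875²) = 0.019956. Accumulating E over each segment gives final E = 0.6186.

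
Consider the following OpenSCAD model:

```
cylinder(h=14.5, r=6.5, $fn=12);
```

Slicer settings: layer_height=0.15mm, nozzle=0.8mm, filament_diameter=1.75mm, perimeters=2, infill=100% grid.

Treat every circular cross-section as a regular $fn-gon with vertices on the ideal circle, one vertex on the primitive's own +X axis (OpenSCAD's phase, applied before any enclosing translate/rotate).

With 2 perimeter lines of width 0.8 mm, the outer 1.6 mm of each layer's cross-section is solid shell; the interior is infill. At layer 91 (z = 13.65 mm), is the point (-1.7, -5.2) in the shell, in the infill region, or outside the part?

At z = 13.65 mm: the r=6.5 cylinder contributes a regular 12-gon of circumradius 6.5. Overall, the cross-section is a single solid region. The nearest boundary edge runs (-3.25, -5.63)→(-0.00, -6.50); distance from the point to it = 0.82 mm. The point is inside the cross-section, 0.82 mm from the nearest boundary — within the 1.6 mm shell band (2 × 0.8).

shell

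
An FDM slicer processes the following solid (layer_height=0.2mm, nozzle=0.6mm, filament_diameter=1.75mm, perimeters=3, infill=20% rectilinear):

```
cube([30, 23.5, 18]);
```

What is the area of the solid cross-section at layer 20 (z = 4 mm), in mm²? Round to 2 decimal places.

705.00 mm²

At z = 4 mm: the cube is present — its section is the full 30×23.5 rectangle (area 705.00 mm²). Overall, the cross-section is a single solid region. Net area = 705.00 mm².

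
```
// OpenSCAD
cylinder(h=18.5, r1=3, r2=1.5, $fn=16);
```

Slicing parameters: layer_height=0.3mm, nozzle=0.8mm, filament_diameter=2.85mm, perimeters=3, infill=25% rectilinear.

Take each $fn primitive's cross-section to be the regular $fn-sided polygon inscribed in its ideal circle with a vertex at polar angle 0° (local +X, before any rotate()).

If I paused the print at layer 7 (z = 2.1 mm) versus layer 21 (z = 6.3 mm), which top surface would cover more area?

Layer 7 (z = 2.1): the cone: at t=0.114 of its height the radius interpolates to r₁+(r₂−r₁)t = 2.830, giving a regular 16-gon of that circumradius (area = (16/2)·2.830²·sin(360°/16) = 24.51 mm²). So its area = 24.51 mm². Layer 21 (z = 6.3): the cone contributes a regular 16-gon of circumradius 2.489 (interpolated between r1=3 and r2=1.5 at t=0.341) (area = (16/2)·2.489²·sin(360°/16) = 18.97 mm²). So its area = 18.97 mm². Layer 7 is larger (24.51 vs 18.97 mm²).

layer 7 (z = 2.1 mm)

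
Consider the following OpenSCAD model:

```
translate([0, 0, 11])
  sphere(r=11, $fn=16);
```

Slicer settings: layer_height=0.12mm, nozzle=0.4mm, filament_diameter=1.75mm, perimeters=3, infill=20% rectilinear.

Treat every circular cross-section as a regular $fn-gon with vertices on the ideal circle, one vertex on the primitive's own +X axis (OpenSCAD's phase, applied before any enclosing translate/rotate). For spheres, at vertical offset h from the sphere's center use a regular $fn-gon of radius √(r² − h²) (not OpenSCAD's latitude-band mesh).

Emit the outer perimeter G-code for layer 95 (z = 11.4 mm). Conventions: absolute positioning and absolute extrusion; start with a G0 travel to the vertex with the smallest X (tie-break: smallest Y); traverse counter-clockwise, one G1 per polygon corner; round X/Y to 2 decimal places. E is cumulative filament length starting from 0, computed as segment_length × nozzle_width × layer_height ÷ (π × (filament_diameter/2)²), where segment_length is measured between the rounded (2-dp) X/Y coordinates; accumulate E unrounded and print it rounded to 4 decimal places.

At z = 11.4 mm: the sphere: section is a regular 16-gon, circumradius = √(r²−h²) = √(11²−0.4²) = 10.993. The outline is a single polygon with 16 vertices. Extrusion per mm of travel: 0.4 × 0.12 / (π × 0.875²) = 0.019956. Accumulating E over each segment gives final E = 1.3696.

G0 X-10.99 Y0.00 Z11.40
G1 X-10.16 Y-4.21 E0.0856
G1 X-7.77 Y-7.77 E0.1712
G1 X-4.21 Y-10.16 E0.2568
G1 X0.00 Y-10.99 E0.3424
G1 X4.21 Y-10.16 E0.4280
G1 X7.77 Y-7.77 E0.5136
G1 X10.16 Y-4.21 E0.5992
G1 X10.99 Y0.00 E0.6848
G1 X10.16 Y4.21 E0.7704
G1 X7.77 Y7.77 E0.8560
G1 X4.21 Y10.16 E0.9416
G1 X0.00 Y10.99 E1.0272
G1 X-4.21 Y10.16 E1.1128
G1 X-7.77 Y7.77 E1.1984
G1 X-10.16 Y4.21 E1.2840
G1 X-10.99 Y0.00 E1.3696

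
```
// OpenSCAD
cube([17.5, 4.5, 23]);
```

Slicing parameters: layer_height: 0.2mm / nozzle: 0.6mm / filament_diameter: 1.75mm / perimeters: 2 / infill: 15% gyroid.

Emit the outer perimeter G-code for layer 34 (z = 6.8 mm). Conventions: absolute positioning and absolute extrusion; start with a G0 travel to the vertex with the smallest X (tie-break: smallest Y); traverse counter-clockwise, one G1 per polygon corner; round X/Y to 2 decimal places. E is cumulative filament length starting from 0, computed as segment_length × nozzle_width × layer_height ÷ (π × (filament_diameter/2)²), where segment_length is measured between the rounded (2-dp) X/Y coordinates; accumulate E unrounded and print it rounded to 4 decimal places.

G0 X0.00 Y0.00 Z6.80
G1 X17.50 Y0.00 E0.8731
G1 X17.50 Y4.50 E1.0976
G1 X0.00 Y4.50 E1.9707
G1 X0.00 Y0.00 E2.1952

At z = 6.8 mm: the cube (footprint 17.5×4.5) is included at this height. The outline is a single polygon with 4 vertices. Extrusion per mm of travel: 0.6 × 0.2 / (π × 0.875²) = 0.049890. Accumulating E over each segment gives final E = 2.1952.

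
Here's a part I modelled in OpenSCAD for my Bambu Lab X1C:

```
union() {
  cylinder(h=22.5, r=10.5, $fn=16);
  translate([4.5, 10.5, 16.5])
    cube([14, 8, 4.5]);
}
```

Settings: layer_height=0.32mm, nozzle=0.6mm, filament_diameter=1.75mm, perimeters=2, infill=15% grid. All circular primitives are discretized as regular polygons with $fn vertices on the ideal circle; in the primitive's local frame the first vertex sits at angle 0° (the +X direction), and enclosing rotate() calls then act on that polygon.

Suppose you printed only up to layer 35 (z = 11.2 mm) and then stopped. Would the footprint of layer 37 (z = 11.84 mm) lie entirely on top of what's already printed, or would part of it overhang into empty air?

entirely on top

Compare the two slices. At z = 11.2: the cylinder: section is a regular 16-gon, circumradius r=10.5 (area = (16/2)·10.500²·sin(360°/16) = 337.53 mm²); the cube at (4.5, 10.5) is not intersected at this z (z outside [16.5, 21]); Taking the union: only the r=10.5 cylinder is present, so the union is just that shape — area = 337.53 mm². At z = 11.84: the cylinder: section is a regular 16-gon, circumradius r=10.5 (area = (16/2)·10.500²·sin(360°/16) = 337.53 mm²); the cube at (4.5, 10.5) does not reach this height (z outside [16.5, 21]); Merging all regions: only the r=10.5 cylinder is present, so the union is just that shape — area = 337.53 mm². Checking containment: the cross-section at z = 11.84 is a subset of the cross-section at z = 11.2.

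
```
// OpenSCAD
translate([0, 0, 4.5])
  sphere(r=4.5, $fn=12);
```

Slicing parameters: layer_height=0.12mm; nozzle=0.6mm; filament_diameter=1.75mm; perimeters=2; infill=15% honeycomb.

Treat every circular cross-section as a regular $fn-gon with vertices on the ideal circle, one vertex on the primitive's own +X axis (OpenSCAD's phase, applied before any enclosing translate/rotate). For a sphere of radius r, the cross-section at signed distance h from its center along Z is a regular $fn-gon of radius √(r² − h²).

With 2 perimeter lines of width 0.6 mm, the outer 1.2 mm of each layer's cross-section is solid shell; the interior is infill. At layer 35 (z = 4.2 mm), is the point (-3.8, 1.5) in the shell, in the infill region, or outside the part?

At z = 4.2 mm: the r=4.5 sphere contributes a regular 12-gon of circumradius √(4.5²−0.3²) = 4.490. Overall, the cross-section is a single solid region. The nearest boundary edge runs (-3.89, 2.24)→(-4.49, 0.00); distance from the point to it = 0.28 mm. The point is inside the cross-section, 0.28 mm from the nearest boundary — within the 1.2 mm shell band (2 × 0.6).

shell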